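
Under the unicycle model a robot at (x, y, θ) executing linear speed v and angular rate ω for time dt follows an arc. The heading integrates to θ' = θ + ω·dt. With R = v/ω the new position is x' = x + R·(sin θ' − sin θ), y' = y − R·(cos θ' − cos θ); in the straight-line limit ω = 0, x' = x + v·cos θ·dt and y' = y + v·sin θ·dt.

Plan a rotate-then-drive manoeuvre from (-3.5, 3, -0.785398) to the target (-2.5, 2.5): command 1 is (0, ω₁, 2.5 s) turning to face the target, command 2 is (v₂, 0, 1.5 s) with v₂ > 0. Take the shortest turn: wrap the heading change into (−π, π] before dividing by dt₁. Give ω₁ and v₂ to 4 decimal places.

heading to target = atan2(2.5−3, -2.5−-3.5) = -0.4636
Δθ = wrap(-0.4636 − -0.7854) = 0.3218; ω₁ = Δθ/dt₁ = 0.1287
distance = √((-2.5−-3.5)² + (2.5−3)²) = 1.1180; v₂ = distance/dt₂ = 0.7454

ω₁ = 0.1287, v₂ = 0.7454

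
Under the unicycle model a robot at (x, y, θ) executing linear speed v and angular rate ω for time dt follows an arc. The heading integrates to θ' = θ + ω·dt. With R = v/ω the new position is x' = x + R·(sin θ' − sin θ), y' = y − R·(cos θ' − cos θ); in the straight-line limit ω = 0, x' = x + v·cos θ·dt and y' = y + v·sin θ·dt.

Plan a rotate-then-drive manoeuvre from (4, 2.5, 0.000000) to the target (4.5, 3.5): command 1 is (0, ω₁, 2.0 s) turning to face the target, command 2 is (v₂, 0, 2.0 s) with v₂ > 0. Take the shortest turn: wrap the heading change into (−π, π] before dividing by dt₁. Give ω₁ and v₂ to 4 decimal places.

ω₁ = 0.5536, v₂ = 0.5590

heading to target = atan2(3.5−2.5, 4.5−4) = 1.1071
Δθ = wrap(1.1071 − 0.0000) = 1.1071; ω₁ = Δθ/dt₁ = 0.5536
distance = √((4.5−4)² + (3.5−2.5)²) = 1.1180; v₂ = distance/dt₂ = 0.5590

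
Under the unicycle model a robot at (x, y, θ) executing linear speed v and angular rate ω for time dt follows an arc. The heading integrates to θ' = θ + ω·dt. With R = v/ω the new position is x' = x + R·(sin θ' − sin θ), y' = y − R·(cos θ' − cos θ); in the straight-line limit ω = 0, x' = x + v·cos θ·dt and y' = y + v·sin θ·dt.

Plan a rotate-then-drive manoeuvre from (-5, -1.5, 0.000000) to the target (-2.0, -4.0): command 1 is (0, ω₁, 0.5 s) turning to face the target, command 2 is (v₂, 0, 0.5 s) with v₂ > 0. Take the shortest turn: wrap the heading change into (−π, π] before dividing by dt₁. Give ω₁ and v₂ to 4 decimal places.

heading to target = atan2(-4−-1.5, -2−-5) = -0.6947
Δθ = wrap(-0.6947 − 0.0000) = -0.6947; ω₁ = Δθ/dt₁ = -1.3895
distance = √((-2−-5)² + (-4−-1.5)²) = 3.9051; v₂ = distance/dt₂ = 7.8102

ω₁ = -1.3895, v₂ = 7.8102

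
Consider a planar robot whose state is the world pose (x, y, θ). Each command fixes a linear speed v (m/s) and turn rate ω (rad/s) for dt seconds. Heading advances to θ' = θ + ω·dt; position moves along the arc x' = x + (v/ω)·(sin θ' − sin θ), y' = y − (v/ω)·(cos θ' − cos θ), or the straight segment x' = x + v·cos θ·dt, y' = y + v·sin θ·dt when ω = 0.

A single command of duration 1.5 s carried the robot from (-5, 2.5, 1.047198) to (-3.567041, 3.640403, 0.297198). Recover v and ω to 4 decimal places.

Δθ = 0.297198 − 1.047198 = -0.750000
ω = Δθ/dt = -0.750000/1.5 = -0.5000
R = Δx/(sin θ' − sin θ) = -2.5000
v = R·ω = -2.5000·-0.5000 = 1.2500

v = 1.2500, ω = -0.5000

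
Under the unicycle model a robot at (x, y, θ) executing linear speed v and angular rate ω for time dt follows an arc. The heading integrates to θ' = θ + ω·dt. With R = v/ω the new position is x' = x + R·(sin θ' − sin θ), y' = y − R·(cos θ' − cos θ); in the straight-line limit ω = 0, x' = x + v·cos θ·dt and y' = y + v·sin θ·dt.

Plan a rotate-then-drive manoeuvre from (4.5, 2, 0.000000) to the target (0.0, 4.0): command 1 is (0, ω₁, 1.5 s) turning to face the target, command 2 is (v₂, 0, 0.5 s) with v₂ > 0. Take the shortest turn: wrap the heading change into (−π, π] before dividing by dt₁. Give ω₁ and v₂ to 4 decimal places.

heading to target = atan2(4−2, 0−4.5) = 2.7234
Δθ = wrap(2.7234 − 0.0000) = 2.7234; ω₁ = Δθ/dt₁ = 1.8156
distance = √((0−4.5)² + (4−2)²) = 4.9244; v₂ = distance/dt₂ = 9.8489

ω₁ = 1.8156, v₂ = 9.8489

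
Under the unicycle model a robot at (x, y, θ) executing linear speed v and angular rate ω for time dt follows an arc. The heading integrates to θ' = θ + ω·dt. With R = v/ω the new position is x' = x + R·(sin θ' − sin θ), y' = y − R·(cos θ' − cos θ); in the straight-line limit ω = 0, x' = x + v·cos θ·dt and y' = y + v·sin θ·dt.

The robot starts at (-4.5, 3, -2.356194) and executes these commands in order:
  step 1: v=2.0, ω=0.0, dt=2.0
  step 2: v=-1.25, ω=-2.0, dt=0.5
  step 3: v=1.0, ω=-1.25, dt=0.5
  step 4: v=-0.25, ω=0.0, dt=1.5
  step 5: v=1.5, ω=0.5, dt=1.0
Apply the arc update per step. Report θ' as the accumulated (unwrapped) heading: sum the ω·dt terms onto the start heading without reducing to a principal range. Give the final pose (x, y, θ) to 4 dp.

(-8.1619, 1.1340, -3.4812)

step 1: θ'=-2.3562 (straight) → pose (-7.3284, 0.1716, -2.3562)
step 2: θ'=-3.3562 (R=0.6250) → pose (-6.7534, 0.3403, -3.3562)
step 3: θ'=-3.9812 (R=-0.8000) → pose (-7.1785, 0.5877, -3.9812)
step 4: θ'=-3.9812 (straight) → pose (-6.9281, 0.3086, -3.9812)
step 5: θ'=-3.4812 (R=3.0000) → pose (-8.1619, 1.1340, -3.4812)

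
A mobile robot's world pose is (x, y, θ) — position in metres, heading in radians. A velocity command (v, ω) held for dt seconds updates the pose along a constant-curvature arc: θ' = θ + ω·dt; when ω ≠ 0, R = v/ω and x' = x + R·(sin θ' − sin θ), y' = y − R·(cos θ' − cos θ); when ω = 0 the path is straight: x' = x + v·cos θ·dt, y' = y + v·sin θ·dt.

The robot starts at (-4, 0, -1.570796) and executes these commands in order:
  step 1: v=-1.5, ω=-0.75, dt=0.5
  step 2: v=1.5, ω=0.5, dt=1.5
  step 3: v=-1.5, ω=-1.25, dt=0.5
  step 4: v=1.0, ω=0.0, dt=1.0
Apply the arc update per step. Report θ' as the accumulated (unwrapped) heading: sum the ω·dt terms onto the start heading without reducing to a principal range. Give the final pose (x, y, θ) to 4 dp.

step 1: θ'=-1.9458 (R=2.0000) → pose (-3.8610, 0.7325, -1.9458)
step 2: θ'=-1.1958 (R=3.0000) → pose (-3.8610, -1.4651, -1.1958)
step 3: θ'=-1.8208 (R=1.2000) → pose (-3.9071, -0.7287, -1.8208)
step 4: θ'=-1.8208 (straight) → pose (-4.1545, -1.6976, -1.8208)

(-4.1545, -1.6976, -1.8208)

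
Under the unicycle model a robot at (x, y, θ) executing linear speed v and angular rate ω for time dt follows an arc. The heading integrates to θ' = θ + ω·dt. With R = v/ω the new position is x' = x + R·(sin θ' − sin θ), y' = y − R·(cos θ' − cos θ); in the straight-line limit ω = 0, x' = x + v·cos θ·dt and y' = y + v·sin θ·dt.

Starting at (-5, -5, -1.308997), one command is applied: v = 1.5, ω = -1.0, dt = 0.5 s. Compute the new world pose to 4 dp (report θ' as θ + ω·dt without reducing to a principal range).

(-4.9912, -5.7422, -1.8090)

θ' = -1.3090 + -1.0·0.5 = -1.8090
R = v/ω = 1.5/-1.0 = -1.5000
x' = -5 + -1.5000·(sin -1.8090 − sin -1.3090) = -4.9912
y' = -5 − -1.5000·(cos -1.8090 − cos -1.3090) = -5.7422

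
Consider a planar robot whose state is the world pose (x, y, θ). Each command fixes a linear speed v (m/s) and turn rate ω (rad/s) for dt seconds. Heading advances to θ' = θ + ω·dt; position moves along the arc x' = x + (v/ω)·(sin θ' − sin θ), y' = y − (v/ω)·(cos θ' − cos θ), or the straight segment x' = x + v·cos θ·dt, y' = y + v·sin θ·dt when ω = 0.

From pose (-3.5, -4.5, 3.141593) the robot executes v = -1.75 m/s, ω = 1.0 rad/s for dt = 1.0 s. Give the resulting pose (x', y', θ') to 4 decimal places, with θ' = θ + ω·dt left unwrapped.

θ' = 3.1416 + 1.0·1.0 = 4.1416
R = v/ω = -1.75/1.0 = -1.7500
x' = -3.5 + -1.7500·(sin 4.1416 − sin 3.1416) = -2.0274
y' = -4.5 − -1.7500·(cos 4.1416 − cos 3.1416) = -3.6955

(-2.0274, -3.6955, 4.1416)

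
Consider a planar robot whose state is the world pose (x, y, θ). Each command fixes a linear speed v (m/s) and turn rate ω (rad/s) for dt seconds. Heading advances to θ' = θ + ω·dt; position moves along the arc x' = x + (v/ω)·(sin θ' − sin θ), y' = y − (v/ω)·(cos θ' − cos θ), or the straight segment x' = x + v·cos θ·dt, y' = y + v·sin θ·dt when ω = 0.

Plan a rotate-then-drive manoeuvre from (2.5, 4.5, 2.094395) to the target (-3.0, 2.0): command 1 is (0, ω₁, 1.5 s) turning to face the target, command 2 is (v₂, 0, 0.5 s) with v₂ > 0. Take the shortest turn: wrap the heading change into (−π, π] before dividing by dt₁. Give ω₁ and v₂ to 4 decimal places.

heading to target = atan2(2−4.5, -3−2.5) = -2.7150
Δθ = wrap(-2.7150 − 2.0944) = 1.4738; ω₁ = Δθ/dt₁ = 0.9826
distance = √((-3−2.5)² + (2−4.5)²) = 6.0415; v₂ = distance/dt₂ = 12.0830

ω₁ = 0.9826, v₂ = 12.0830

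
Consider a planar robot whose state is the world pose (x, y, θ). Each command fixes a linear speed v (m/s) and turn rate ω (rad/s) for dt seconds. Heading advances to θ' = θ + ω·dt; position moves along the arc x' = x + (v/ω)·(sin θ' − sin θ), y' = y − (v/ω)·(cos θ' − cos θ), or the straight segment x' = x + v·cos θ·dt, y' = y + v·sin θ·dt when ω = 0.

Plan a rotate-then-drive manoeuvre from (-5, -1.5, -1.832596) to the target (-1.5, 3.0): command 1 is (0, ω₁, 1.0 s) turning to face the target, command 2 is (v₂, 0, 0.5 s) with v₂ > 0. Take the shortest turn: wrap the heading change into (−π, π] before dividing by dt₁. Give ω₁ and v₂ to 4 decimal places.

heading to target = atan2(3−-1.5, -1.5−-5) = 0.9098
Δθ = wrap(0.9098 − -1.8326) = 2.7423; ω₁ = Δθ/dt₁ = 2.7423
distance = √((-1.5−-5)² + (3−-1.5)²) = 5.7009; v₂ = distance/dt₂ = 11.4018

ω₁ = 2.7423, v₂ = 11.4018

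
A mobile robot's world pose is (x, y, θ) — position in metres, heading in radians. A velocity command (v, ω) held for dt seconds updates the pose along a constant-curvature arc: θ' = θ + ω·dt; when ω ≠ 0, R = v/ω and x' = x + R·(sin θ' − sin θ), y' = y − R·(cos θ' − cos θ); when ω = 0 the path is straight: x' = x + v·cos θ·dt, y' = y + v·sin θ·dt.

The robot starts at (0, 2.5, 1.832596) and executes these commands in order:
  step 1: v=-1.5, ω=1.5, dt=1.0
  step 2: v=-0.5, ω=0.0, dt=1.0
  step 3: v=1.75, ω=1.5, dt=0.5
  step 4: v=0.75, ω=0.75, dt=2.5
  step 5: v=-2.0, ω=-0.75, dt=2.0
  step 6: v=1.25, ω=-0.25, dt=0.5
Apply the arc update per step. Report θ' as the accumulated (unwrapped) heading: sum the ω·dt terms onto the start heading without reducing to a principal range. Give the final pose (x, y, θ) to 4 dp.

(-0.5089, 2.4824, 4.3326)

step 1: θ'=3.3326 (R=-1.0000) → pose (1.1558, 1.7770, 3.3326)
step 2: θ'=3.3326 (straight) → pose (1.6467, 1.8719, 3.3326)
step 3: θ'=4.0826 (R=1.1667) → pose (0.9253, 1.4136, 4.0826)
step 4: θ'=5.9576 (R=1.0000) → pose (1.4136, -0.1228, 5.9576)
step 5: θ'=4.4576 (R=2.6667) → pose (-0.3140, 3.0759, 4.4576)
step 6: θ'=4.3326 (R=-5.0000) → pose (-0.5089, 2.4824, 4.3326)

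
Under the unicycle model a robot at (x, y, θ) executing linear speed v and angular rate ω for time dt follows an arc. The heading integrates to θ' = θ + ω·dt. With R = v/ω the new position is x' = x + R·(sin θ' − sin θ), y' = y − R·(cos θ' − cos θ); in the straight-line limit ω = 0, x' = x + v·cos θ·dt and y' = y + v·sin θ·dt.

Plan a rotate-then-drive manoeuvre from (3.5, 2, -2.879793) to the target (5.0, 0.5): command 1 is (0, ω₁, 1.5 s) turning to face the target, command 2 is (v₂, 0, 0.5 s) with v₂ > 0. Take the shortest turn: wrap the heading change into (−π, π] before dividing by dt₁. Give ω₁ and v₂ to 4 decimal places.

ω₁ = 1.3963, v₂ = 4.2426

heading to target = atan2(0.5−2, 5−3.5) = -0.7854
Δθ = wrap(-0.7854 − -2.8798) = 2.0944; ω₁ = Δθ/dt₁ = 1.3963
distance = √((5−3.5)² + (0.5−2)²) = 2.1213; v₂ = distance/dt₂ = 4.2426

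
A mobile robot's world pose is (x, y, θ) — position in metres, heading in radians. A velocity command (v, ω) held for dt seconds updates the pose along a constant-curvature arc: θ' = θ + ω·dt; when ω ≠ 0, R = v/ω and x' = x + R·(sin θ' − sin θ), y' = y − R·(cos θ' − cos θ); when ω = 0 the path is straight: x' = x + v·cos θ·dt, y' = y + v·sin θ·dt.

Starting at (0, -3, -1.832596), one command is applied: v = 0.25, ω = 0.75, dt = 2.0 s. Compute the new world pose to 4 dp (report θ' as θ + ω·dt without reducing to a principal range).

(0.2131, -3.4013, -0.3326)

θ' = -1.8326 + 0.75·2.0 = -0.3326
R = v/ω = 0.25/0.75 = 0.3333
x' = 0 + 0.3333·(sin -0.3326 − sin -1.8326) = 0.2131
y' = -3 − 0.3333·(cos -0.3326 − cos -1.8326) = -3.4013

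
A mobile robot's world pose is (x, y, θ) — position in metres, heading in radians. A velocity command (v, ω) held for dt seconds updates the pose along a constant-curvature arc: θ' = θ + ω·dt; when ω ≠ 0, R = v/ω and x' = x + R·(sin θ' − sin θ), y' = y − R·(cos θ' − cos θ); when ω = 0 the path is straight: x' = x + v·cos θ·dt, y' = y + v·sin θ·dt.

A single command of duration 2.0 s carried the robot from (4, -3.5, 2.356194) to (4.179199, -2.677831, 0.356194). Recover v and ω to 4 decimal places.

v = 0.5000, ω = -1.0000

Δθ = 0.356194 − 2.356194 = -2.000000
ω = Δθ/dt = -2.000000/2.0 = -1.0000
R = −Δy/(cos θ' − cos θ) = -0.5000
v = R·ω = -0.5000·-1.0000 = 0.5000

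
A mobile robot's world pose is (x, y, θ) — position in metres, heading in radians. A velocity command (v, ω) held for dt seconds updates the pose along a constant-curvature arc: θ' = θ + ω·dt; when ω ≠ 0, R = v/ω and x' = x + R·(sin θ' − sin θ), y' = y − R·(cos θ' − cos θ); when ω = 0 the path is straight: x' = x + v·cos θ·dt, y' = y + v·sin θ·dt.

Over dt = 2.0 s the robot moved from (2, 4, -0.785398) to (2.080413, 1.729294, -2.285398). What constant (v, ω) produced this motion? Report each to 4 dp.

v = 1.2500, ω = -0.7500

Δθ = -2.285398 − -0.785398 = -1.500000
ω = Δθ/dt = -1.500000/2.0 = -0.7500
R = −Δy/(cos θ' − cos θ) = -1.6667
v = R·ω = -1.6667·-0.7500 = 1.2500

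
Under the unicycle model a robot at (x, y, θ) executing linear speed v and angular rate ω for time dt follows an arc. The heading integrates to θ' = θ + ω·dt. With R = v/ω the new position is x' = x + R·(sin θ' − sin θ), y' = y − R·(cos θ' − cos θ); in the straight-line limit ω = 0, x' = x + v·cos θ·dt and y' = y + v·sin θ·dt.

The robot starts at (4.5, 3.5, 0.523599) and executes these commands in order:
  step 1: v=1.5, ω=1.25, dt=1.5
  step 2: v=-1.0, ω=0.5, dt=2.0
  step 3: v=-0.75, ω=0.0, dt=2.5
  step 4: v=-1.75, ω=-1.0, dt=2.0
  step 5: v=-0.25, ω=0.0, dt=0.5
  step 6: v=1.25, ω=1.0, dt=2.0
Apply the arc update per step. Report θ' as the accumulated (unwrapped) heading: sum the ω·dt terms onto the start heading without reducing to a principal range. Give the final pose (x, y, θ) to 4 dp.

step 1: θ'=2.3986 (R=1.2000) → pose (4.7118, 5.4230, 2.3986)
step 2: θ'=3.3986 (R=-2.0000) → pose (6.5732, 4.9615, 3.3986)
step 3: θ'=3.3986 (straight) → pose (8.3866, 5.4381, 3.3986)
step 4: θ'=1.3986 (R=1.7500) → pose (10.5555, 3.4458, 1.3986)
step 5: θ'=1.3986 (straight) → pose (10.5341, 3.3226, 1.3986)
step 6: θ'=3.3986 (R=1.2500) → pose (8.9849, 4.7457, 3.3986)

(8.9849, 4.7457, 3.3986)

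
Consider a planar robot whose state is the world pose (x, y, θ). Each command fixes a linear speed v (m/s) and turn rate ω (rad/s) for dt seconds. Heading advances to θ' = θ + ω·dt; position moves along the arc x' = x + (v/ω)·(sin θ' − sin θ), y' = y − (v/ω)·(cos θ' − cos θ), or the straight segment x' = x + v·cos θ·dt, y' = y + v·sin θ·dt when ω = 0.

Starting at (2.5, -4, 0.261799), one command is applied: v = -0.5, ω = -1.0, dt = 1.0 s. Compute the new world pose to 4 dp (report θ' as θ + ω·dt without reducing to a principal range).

(2.0341, -3.8869, -0.7382)

θ' = 0.2618 + -1.0·1.0 = -0.7382
R = v/ω = -0.5/-1.0 = 0.5000
x' = 2.5 + 0.5000·(sin -0.7382 − sin 0.2618) = 2.0341
y' = -4 − 0.5000·(cos -0.7382 − cos 0.2618) = -3.8869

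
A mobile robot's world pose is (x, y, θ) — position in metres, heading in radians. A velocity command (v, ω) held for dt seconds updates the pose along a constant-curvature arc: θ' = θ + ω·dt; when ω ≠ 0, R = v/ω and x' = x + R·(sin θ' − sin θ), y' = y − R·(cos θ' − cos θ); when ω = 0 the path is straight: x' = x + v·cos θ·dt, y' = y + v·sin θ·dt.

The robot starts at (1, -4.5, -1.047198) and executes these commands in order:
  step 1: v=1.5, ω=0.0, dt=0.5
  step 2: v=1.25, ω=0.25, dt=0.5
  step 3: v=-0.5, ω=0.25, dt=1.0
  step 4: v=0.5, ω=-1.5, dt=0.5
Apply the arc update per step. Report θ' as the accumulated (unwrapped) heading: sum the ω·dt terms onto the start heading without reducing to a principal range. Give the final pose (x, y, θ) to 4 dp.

(1.4941, -5.5246, -1.4222)

step 1: θ'=-1.0472 (straight) → pose (1.3750, -5.1495, -1.0472)
step 2: θ'=-0.9222 (R=5.0000) → pose (1.7205, -5.6699, -0.9222)
step 3: θ'=-0.6722 (R=-2.0000) → pose (1.3720, -5.3131, -0.6722)
step 4: θ'=-1.4222 (R=-0.3333) → pose (1.4941, -5.5246, -1.4222)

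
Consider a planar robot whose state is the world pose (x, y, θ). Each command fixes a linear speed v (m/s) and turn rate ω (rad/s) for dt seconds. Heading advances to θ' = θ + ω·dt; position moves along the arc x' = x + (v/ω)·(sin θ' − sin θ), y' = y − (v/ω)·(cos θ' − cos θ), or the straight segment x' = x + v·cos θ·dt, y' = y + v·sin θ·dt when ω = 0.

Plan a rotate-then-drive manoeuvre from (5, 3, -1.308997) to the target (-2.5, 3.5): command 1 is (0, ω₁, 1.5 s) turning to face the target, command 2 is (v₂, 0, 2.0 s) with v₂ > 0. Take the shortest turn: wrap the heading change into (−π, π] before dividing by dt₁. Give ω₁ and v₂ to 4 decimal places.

heading to target = atan2(3.5−3, -2.5−5) = 3.0750
Δθ = wrap(3.0750 − -1.3090) = -1.8992; ω₁ = Δθ/dt₁ = -1.2661
distance = √((-2.5−5)² + (3.5−3)²) = 7.5166; v₂ = distance/dt₂ = 3.7583

ω₁ = -1.2661, v₂ = 3.7583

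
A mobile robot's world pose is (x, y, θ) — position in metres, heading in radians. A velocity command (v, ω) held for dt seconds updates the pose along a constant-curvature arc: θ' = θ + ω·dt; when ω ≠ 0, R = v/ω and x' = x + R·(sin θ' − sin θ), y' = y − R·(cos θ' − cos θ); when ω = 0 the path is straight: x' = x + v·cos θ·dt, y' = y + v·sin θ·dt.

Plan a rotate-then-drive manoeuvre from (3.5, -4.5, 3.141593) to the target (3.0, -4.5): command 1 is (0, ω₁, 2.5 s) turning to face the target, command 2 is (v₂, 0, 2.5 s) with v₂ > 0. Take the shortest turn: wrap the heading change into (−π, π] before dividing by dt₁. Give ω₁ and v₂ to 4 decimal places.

ω₁ = 0.0000, v₂ = 0.2000

heading to target = atan2(-4.5−-4.5, 3−3.5) = 3.1416
Δθ = wrap(3.1416 − 3.1416) = 0.0000; ω₁ = Δθ/dt₁ = 0.0000
distance = √((3−3.5)² + (-4.5−-4.5)²) = 0.5000; v₂ = distance/dt₂ = 0.2000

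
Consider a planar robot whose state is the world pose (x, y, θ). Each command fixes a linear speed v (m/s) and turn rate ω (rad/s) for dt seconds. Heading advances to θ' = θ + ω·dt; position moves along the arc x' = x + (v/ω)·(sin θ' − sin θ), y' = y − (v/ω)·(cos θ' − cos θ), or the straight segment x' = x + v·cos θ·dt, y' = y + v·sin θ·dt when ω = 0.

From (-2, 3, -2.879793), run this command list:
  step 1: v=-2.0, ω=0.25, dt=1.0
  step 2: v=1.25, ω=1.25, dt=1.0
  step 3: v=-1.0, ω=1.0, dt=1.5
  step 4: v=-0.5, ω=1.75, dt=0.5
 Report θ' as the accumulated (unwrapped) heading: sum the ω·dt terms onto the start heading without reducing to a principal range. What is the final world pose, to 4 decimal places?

(-1.9518, 3.3656, 0.9952)

step 1: θ'=-2.6298 (R=-8.0000) → pose (-0.1526, 3.7525, -2.6298)
step 2: θ'=-1.3798 (R=1.0000) → pose (-0.6446, 2.6908, -1.3798)
step 3: θ'=0.1202 (R=-1.0000) → pose (-1.7464, 3.4937, 0.1202)
step 4: θ'=0.9952 (R=-0.2857) → pose (-1.9518, 3.3656, 0.9952)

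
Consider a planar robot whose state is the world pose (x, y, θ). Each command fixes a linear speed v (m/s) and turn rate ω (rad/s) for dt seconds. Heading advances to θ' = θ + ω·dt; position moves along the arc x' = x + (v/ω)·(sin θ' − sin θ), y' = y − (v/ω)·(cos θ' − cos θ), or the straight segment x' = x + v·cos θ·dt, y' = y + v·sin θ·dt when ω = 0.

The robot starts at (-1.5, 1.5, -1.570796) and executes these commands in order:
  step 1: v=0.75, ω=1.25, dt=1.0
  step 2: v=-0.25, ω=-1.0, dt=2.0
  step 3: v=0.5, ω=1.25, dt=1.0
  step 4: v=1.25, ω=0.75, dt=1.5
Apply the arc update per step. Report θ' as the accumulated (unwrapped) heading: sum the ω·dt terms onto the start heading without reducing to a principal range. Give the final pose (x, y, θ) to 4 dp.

(0.3013, 0.0087, 0.0542)

step 1: θ'=-0.3208 (R=0.6000) → pose (-1.0892, 0.9306, -0.3208)
step 2: θ'=-2.3208 (R=0.2500) → pose (-1.1933, 1.3383, -2.3208)
step 3: θ'=-1.0708 (R=0.4000) → pose (-1.2516, 0.8738, -1.0708)
step 4: θ'=0.0542 (R=1.6667) → pose (0.3013, 0.0087, 0.0542)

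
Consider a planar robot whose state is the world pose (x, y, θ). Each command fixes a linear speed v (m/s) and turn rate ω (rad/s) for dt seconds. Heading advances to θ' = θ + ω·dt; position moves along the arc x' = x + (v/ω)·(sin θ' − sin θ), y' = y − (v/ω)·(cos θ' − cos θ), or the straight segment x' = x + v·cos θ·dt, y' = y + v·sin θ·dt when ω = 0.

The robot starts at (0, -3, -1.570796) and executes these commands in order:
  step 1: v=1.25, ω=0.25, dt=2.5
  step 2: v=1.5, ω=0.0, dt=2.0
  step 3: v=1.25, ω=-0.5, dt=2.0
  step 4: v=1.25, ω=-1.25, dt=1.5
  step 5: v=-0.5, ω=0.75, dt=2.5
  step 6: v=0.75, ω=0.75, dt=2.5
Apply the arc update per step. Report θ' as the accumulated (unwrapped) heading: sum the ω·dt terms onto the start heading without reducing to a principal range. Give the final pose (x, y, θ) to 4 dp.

(3.3396, -12.2378, -0.0708)

step 1: θ'=-0.9458 (R=5.0000) → pose (0.9452, -5.9255, -0.9458)
step 2: θ'=-0.9458 (straight) → pose (2.7005, -8.3584, -0.9458)
step 3: θ'=-1.9458 (R=-2.5000) → pose (2.9993, -10.7368, -1.9458)
step 4: θ'=-3.8208 (R=-1.0000) → pose (1.4407, -11.1486, -3.8208)
step 5: θ'=-1.9458 (R=-0.6667) → pose (2.4798, -10.8741, -1.9458)
step 6: θ'=-0.0708 (R=1.0000) → pose (3.3396, -12.2378, -0.0708)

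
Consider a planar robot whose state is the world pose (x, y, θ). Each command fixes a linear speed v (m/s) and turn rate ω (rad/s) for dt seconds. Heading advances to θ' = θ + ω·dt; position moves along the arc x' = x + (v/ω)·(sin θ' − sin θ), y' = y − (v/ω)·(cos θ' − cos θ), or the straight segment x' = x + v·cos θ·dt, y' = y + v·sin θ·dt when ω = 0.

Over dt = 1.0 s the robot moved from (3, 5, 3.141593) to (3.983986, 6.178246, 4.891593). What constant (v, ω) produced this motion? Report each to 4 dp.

Δθ = 4.891593 − 3.141593 = 1.750000
ω = Δθ/dt = 1.750000/1.0 = 1.7500
R = −Δy/(cos θ' − cos θ) = -1.0000
v = R·ω = -1.0000·1.7500 = -1.7500

v = -1.7500, ω = 1.7500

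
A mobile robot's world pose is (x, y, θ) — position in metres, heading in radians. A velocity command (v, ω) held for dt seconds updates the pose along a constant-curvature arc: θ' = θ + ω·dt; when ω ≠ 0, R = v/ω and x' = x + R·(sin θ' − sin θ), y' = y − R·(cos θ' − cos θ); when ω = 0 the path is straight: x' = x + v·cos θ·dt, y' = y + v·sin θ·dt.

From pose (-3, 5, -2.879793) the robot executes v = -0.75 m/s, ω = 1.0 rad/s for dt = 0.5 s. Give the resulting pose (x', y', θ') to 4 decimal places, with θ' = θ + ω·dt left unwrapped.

(-2.6764, 5.1817, -2.3798)

θ' = -2.8798 + 1.0·0.5 = -2.3798
R = v/ω = -0.75/1.0 = -0.7500
x' = -3 + -0.7500·(sin -2.3798 − sin -2.8798) = -2.6764
y' = 5 − -0.7500·(cos -2.3798 − cos -2.8798) = 5.1817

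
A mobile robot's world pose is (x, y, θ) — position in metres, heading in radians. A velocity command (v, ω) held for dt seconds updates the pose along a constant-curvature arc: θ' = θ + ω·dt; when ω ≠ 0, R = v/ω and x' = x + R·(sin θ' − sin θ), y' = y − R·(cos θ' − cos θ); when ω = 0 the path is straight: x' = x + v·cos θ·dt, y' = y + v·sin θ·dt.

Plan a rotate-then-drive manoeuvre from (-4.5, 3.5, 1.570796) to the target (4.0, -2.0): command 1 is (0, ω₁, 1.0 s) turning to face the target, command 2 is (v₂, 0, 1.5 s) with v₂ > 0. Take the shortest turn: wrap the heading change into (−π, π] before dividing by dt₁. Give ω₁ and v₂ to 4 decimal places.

heading to target = atan2(-2−3.5, 4−-4.5) = -0.5743
Δθ = wrap(-0.5743 − 1.5708) = -2.1451; ω₁ = Δθ/dt₁ = -2.1451
distance = √((4−-4.5)² + (-2−3.5)²) = 10.1242; v₂ = distance/dt₂ = 6.7495

ω₁ = -2.1451, v₂ = 6.7495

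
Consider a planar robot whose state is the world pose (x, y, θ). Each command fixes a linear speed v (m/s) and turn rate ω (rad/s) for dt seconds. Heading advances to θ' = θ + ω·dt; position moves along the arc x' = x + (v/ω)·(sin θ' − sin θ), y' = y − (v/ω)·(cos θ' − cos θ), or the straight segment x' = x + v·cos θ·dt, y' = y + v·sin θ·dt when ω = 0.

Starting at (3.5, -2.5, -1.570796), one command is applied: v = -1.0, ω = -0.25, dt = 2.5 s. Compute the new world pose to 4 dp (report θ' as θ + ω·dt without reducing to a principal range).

(4.2561, -0.1596, -2.1958)

θ' = -1.5708 + -0.25·2.5 = -2.1958
R = v/ω = -1.0/-0.25 = 4.0000
x' = 3.5 + 4.0000·(sin -2.1958 − sin -1.5708) = 4.2561
y' = -2.5 − 4.0000·(cos -2.1958 − cos -1.5708) = -0.1596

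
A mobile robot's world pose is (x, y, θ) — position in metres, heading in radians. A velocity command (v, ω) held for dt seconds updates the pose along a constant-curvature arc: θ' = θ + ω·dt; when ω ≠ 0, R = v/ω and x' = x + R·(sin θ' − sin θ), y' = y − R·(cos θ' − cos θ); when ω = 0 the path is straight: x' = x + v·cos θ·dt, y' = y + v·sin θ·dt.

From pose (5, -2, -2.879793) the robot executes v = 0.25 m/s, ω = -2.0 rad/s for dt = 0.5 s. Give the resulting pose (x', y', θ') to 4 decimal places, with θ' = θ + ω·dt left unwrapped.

θ' = -2.8798 + -2.0·0.5 = -3.8798
R = v/ω = 0.25/-2.0 = -0.1250
x' = 5 + -0.1250·(sin -3.8798 − sin -2.8798) = 4.8835
y' = -2 − -0.1250·(cos -3.8798 − cos -2.8798) = -1.9717

(4.8835, -1.9717, -3.8798)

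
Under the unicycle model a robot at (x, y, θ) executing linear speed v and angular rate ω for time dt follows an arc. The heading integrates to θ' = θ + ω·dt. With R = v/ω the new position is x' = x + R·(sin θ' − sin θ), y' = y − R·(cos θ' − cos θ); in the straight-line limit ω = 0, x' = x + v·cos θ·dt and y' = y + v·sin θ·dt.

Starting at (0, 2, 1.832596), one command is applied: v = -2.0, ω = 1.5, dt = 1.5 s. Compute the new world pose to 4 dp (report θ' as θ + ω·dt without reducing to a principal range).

θ' = 1.8326 + 1.5·1.5 = 4.0826
R = v/ω = -2.0/1.5 = -1.3333
x' = 0 + -1.3333·(sin 4.0826 − sin 1.8326) = 2.3654
y' = 2 − -1.3333·(cos 4.0826 − cos 1.8326) = 1.5598

(2.3654, 1.5598, 4.0826)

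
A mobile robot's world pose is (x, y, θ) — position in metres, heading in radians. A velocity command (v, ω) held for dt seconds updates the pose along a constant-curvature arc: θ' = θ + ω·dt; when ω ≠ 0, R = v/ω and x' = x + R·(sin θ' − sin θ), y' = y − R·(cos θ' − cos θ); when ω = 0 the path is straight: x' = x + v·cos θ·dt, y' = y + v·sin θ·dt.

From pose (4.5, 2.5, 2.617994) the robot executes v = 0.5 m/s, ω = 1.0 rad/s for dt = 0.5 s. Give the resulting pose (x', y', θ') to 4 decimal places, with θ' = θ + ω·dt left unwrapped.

(4.2618, 2.5668, 3.1180)

θ' = 2.6180 + 1.0·0.5 = 3.1180
R = v/ω = 0.5/1.0 = 0.5000
x' = 4.5 + 0.5000·(sin 3.1180 − sin 2.6180) = 4.2618
y' = 2.5 − 0.5000·(cos 3.1180 − cos 2.6180) = 2.5668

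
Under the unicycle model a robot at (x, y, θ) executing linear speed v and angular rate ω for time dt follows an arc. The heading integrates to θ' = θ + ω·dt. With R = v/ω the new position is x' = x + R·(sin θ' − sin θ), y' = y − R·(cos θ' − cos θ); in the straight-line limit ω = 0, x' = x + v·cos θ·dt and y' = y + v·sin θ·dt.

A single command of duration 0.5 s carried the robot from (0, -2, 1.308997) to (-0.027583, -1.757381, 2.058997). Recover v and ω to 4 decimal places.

v = 0.5000, ω = 1.5000

Δθ = 2.058997 − 1.308997 = 0.750000
ω = Δθ/dt = 0.750000/0.5 = 1.5000
R = −Δy/(cos θ' − cos θ) = 0.3333
v = R·ω = 0.3333·1.5000 = 0.5000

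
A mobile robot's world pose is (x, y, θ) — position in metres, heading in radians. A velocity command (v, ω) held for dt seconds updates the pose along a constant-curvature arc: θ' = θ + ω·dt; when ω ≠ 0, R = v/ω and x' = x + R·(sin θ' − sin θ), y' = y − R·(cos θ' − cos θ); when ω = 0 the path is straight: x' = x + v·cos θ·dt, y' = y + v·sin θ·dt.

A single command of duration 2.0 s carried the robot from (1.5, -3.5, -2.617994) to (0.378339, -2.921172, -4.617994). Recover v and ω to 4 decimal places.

Δθ = -4.617994 − -2.617994 = -2.000000
ω = Δθ/dt = -2.000000/2.0 = -1.0000
R = Δx/(sin θ' − sin θ) = -0.7500
v = R·ω = -0.7500·-1.0000 = 0.7500

v = 0.7500, ω = -1.0000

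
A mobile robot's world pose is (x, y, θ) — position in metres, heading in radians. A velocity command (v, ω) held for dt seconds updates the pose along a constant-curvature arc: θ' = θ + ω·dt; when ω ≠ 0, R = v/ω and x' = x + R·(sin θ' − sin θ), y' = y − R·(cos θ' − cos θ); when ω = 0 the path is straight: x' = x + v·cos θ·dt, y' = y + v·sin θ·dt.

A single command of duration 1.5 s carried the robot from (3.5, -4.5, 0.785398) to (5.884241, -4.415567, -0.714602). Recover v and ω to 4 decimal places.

Δθ = -0.714602 − 0.785398 = -1.500000
ω = Δθ/dt = -1.500000/1.5 = -1.0000
R = Δx/(sin θ' − sin θ) = -1.7500
v = R·ω = -1.7500·-1.0000 = 1.7500

v = 1.7500, ω = -1.0000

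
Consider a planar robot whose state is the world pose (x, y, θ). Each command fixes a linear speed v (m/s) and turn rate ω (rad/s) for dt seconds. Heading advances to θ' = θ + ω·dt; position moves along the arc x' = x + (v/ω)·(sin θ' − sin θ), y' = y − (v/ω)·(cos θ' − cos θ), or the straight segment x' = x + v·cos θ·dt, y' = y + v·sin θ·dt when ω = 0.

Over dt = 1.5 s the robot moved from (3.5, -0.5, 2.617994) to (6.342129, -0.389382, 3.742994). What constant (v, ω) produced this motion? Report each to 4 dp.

Δθ = 3.742994 − 2.617994 = 1.125000
ω = Δθ/dt = 1.125000/1.5 = 0.7500
R = Δx/(sin θ' − sin θ) = -2.6667
v = R·ω = -2.6667·0.7500 = -2.0000

v = -2.0000, ω = 0.7500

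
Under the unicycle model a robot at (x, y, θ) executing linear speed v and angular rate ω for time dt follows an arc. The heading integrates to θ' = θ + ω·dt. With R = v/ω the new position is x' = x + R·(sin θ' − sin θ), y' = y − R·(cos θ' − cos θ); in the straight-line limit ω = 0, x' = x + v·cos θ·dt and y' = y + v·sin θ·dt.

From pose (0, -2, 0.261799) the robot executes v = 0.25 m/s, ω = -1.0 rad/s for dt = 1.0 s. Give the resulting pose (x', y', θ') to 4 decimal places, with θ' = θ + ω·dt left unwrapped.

(0.2329, -2.0566, -0.7382)

θ' = 0.2618 + -1.0·1.0 = -0.7382
R = v/ω = 0.25/-1.0 = -0.2500
x' = 0 + -0.2500·(sin -0.7382 − sin 0.2618) = 0.2329
y' = -2 − -0.2500·(cos -0.7382 − cos 0.2618) = -2.0566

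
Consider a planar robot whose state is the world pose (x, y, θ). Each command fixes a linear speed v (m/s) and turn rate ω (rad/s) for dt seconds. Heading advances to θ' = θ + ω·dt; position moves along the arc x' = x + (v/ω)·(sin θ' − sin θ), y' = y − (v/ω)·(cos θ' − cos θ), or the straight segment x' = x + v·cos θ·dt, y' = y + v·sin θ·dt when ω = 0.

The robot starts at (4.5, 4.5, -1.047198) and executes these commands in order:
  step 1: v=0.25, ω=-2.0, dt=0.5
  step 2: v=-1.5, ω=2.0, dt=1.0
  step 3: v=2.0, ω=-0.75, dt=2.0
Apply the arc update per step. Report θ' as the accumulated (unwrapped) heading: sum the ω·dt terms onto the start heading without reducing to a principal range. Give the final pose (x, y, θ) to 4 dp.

(6.4118, 2.8725, -1.5472)

step 1: θ'=-2.0472 (R=-0.1250) → pose (4.5028, 4.3802, -2.0472)
step 2: θ'=-0.0472 (R=-0.7500) → pose (3.8717, 5.4733, -0.0472)
step 3: θ'=-1.5472 (R=-2.6667) → pose (6.4118, 2.8725, -1.5472)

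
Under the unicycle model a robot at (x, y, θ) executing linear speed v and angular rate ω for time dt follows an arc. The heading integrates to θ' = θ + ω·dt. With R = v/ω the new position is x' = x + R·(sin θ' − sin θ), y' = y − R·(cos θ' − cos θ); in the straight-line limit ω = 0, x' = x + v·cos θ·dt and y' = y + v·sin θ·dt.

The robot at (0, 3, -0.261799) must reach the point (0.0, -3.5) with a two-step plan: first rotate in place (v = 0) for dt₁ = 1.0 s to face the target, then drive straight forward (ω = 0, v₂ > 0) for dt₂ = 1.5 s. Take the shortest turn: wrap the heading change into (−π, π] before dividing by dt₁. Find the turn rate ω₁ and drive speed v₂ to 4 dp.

heading to target = atan2(-3.5−3, 0−0) = -1.5708
Δθ = wrap(-1.5708 − -0.2618) = -1.3090; ω₁ = Δθ/dt₁ = -1.3090
distance = √((0−0)² + (-3.5−3)²) = 6.5000; v₂ = distance/dt₂ = 4.3333

ω₁ = -1.3090, v₂ = 4.3333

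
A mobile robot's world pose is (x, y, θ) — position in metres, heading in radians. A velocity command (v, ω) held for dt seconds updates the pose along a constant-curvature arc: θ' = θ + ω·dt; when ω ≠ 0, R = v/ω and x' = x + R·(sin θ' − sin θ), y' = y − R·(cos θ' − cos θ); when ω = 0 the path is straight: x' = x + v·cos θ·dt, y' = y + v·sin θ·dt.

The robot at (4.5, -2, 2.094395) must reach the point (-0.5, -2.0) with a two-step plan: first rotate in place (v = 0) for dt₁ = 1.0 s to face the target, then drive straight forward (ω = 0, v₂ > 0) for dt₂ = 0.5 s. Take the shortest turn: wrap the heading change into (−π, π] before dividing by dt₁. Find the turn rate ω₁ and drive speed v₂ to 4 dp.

heading to target = atan2(-2−-2, -0.5−4.5) = 3.1416
Δθ = wrap(3.1416 − 2.0944) = 1.0472; ω₁ = Δθ/dt₁ = 1.0472
distance = √((-0.5−4.5)² + (-2−-2)²) = 5.0000; v₂ = distance/dt₂ = 10.0000

ω₁ = 1.0472, v₂ = 10.0000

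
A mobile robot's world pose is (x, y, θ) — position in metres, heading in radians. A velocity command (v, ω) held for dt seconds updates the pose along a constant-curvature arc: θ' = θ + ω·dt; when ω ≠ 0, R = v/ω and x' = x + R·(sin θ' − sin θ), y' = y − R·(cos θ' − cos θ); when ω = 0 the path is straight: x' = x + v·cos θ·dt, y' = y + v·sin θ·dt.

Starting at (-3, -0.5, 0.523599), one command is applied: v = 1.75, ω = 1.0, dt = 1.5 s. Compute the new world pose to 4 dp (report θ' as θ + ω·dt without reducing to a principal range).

(-2.3014, 1.7811, 2.0236)

θ' = 0.5236 + 1.0·1.5 = 2.0236
R = v/ω = 1.75/1.0 = 1.7500
x' = -3 + 1.7500·(sin 2.0236 − sin 0.5236) = -2.3014
y' = -0.5 − 1.7500·(cos 2.0236 − cos 0.5236) = 1.7811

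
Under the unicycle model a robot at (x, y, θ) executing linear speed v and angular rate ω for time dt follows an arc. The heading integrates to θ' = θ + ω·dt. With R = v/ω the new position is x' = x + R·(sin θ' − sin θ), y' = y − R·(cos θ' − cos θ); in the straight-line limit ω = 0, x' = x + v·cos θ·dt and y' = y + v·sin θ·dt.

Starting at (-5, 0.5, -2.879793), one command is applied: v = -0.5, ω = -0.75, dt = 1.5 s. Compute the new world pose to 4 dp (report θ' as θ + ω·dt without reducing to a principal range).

θ' = -2.8798 + -0.75·1.5 = -4.0048
R = v/ω = -0.5/-0.75 = 0.6667
x' = -5 + 0.6667·(sin -4.0048 − sin -2.8798) = -4.3208
y' = 0.5 − 0.6667·(cos -4.0048 − cos -2.8798) = 0.2894

(-4.3208, 0.2894, -4.0048)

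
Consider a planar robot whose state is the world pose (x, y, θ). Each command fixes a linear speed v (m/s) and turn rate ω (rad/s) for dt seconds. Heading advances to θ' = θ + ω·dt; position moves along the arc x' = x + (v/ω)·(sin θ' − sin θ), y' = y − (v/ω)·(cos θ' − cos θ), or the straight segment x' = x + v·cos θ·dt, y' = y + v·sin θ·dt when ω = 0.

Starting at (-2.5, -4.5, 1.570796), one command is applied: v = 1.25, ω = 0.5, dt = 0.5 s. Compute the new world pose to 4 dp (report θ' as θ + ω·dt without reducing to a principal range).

(-2.5777, -3.8815, 1.8208)

θ' = 1.5708 + 0.5·0.5 = 1.8208
R = v/ω = 1.25/0.5 = 2.5000
x' = -2.5 + 2.5000·(sin 1.8208 − sin 1.5708) = -2.5777
y' = -4.5 − 2.5000·(cos 1.8208 − cos 1.5708) = -3.8815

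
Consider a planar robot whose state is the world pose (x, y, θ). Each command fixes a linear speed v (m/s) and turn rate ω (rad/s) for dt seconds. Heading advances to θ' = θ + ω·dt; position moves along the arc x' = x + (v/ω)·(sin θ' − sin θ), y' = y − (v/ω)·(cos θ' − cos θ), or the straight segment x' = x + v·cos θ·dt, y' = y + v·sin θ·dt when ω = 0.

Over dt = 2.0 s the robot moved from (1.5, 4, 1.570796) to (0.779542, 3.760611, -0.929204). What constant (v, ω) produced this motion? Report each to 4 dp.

Δθ = -0.929204 − 1.570796 = -2.500000
ω = Δθ/dt = -2.500000/2.0 = -1.2500
R = Δx/(sin θ' − sin θ) = 0.4000
v = R·ω = 0.4000·-1.2500 = -0.5000

v = -0.5000, ω = -1.2500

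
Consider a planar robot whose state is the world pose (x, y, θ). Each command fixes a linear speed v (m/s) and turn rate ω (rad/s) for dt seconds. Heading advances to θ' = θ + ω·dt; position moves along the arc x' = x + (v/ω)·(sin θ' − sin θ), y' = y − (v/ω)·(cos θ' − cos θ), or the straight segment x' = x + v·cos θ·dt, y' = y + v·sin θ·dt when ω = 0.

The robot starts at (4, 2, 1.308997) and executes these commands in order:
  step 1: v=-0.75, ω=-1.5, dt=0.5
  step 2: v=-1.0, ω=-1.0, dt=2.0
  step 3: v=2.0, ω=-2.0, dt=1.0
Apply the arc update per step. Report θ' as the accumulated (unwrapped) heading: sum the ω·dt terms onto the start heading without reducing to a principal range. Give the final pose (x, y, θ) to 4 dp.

step 1: θ'=0.5590 (R=0.5000) → pose (3.7822, 1.7055, 0.5590)
step 2: θ'=-1.4410 (R=1.0000) → pose (2.2603, 2.4239, -1.4410)
step 3: θ'=-3.4410 (R=-1.0000) → pose (0.9737, 1.3389, -3.4410)

(0.9737, 1.3389, -3.4410)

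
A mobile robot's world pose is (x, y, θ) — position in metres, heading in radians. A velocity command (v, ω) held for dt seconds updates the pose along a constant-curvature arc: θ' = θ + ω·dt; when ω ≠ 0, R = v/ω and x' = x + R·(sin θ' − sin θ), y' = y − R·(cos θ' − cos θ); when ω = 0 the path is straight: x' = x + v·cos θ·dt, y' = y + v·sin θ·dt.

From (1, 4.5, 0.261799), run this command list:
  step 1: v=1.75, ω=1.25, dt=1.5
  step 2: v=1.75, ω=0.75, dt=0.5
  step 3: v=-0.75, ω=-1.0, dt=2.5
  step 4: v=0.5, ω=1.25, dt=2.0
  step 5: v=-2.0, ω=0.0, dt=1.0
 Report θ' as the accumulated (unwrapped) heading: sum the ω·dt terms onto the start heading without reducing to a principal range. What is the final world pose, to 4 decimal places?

(2.6384, 5.4267, 2.5118)

step 1: θ'=2.1368 (R=1.4000) → pose (1.8193, 6.6031, 2.1368)
step 2: θ'=2.5118 (R=2.3333) → pose (1.2242, 7.2375, 2.5118)
step 3: θ'=0.0118 (R=0.7500) → pose (0.7913, 5.8814, 0.0118)
step 4: θ'=2.5118 (R=0.4000) → pose (1.0221, 6.6046, 2.5118)
step 5: θ'=2.5118 (straight) → pose (2.6384, 5.4267, 2.5118)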